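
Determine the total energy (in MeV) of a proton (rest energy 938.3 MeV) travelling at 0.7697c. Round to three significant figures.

1470 MeV

With β = 0.7697, γ = 1/√(1 − 0.7697²) = 1/√0.40756191 = 1.5664.
Total energy: E = γmc² = 1.5664 × 938.3 MeV = 1470 MeV.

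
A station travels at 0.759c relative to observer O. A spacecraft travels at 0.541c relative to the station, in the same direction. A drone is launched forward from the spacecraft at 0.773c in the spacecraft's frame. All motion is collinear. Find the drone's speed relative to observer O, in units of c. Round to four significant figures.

0.9896c

Apply u = (u'+v)/(1+u'v) twice. Drone in the station frame: (0.773+0.541)/(1+0.773·0.541) = 1.314/1.418193 = 0.92653c.
That velocity, transformed to the rest frame of observer O: (0.92653+0.759)/(1+0.92653·0.759) = 1.68553/1.70323627 = 0.9896c.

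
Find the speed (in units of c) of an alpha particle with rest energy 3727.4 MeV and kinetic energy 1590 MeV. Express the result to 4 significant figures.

K = (γ−1)mc², so γ = 1 + 1590/3727.4 = 1.4266.
Then v/c = √(1 − γ⁻²) = √(1 − 0.491355) = √0.508645 = 0.7132.

0.7132c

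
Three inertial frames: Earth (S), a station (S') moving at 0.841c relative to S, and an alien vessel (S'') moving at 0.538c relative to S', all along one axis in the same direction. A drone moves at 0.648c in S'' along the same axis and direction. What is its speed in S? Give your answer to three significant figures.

0.989c

Compose velocities in two stages. Stage 1 (into S'): u₁ = (0.648+0.538)/(1+0.648×0.538) = 0.87941.
Stage 2 (into S): u = (0.87941+0.841)/(1+0.87941×0.841) = 0.98898, so the speed is 0.989c.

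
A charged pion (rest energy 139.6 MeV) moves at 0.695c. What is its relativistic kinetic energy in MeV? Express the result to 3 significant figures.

54.6 MeV

Lorentz factor: γ = (1 − 0.483025)^(−1/2) = 1.3908.
Kinetic energy: K = (γ − 1)mc² = (1.3908 − 1) × 139.6 MeV = 0.3908 × 139.6 = 54.6 MeV.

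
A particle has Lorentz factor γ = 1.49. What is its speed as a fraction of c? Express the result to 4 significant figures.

β = √(1 − 1/γ²) = √(1 − 1/2.2201) = √0.54957 = 0.7413.

0.7413c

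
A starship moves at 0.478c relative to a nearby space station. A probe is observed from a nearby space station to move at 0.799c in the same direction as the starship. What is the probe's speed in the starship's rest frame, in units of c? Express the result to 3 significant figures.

0.519c

Transform to the starship's frame: u' = (u − v)/(1 − uv/c²).
u' = (0.799 − 0.478)/(1 − 0.799×0.478) = 0.321/0.618078 = 0.51935.
Speed in the starship's frame: 0.519c (in the same direction).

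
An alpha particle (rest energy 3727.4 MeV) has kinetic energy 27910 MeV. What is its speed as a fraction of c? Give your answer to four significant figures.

K = (γ−1)mc², so γ = 1 + 27910/3727.4 = 8.4878.
Then v/c = √(1 − γ⁻²) = √(1 − 0.0138806) = √0.9861194 = 0.9930.

0.9930c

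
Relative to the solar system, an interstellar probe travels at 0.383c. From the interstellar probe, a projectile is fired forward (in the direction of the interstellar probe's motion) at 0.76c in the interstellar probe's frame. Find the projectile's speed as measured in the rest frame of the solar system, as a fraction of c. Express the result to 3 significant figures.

0.885c

Relativistic velocity addition: u = (u' + v)/(1 + u'v/c²), with u' = 0.76c and v = 0.383c.
Numerator: 0.76 + 0.383 = 1.143. Denominator: 1 + (0.76)(0.383) = 1.29108.
u = 1.143/1.29108 = 0.88531, so the speed is 0.885c.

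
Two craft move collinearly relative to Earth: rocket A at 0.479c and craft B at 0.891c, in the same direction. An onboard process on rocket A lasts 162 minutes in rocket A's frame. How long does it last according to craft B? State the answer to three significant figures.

Transform rocket A's velocity into craft B's frame: (0.479 − 0.891)/(1 − 0.479·0.891) = −0.412/0.573211, so the relative speed is 0.71876c.
γ for this relative speed: γ = 1/√(1 − 0.516616) = 1.4383.
Rocket A's interval is proper; time dilation gives Δt_B = γΔτ = 1.4383 × 162 minutes = 233 minutes.

233 minutes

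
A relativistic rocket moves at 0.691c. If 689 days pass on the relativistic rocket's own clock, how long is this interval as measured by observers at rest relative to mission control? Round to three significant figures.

953 days

Lorentz factor: γ = (1 − 0.477481)^(−1/2) = 1.3834.
Time dilation: Δt = γ·Δτ = 1.3834 × 689 = 953 days.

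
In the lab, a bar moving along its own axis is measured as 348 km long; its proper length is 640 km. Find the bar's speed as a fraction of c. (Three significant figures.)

Length contraction gives γ = L₀/L = 640/348 = 1.8391.
β = √(1 − 1/γ²) = √0.704342 = 0.839.

0.839c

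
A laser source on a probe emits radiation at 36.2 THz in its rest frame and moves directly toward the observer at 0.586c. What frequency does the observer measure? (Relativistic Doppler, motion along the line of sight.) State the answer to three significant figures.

Relativistic Doppler (source moving toward): f_obs = f_src · √((1+β)/(1−β)).
With β = 0.586: factor = √(1.586/0.414) = 1.9573.
f_obs = 36.2 × 1.9573 = 70.9 THz.

70.9 THz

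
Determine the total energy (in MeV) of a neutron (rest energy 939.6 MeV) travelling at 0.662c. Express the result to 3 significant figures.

γ = 1/√(1 − β²) = 1/√(1 − 0.438244) = 1/√0.561756 = 1/0.749504 = 1.3342.
Total energy: E = γmc² = 1.3342 × 939.6 MeV = 1250 MeV.

1250 MeV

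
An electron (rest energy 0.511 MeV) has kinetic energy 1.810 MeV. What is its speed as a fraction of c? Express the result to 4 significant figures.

0.9755c

K = (γ−1)mc², so γ = 1 + 1.810/0.511 = 4.5421.
Then v/c = √(1 − γ⁻²) = √(1 − 0.0484715) = √0.9515285 = 0.9755.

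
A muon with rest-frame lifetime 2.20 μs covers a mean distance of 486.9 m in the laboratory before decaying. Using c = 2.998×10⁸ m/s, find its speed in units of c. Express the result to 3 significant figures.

0.594c

d = βγcτ ⇒ βγ = d/(cτ) = 486.9 m / (659.56 m) = 0.73822.
β = (βγ)/√(1+(βγ)²) = 0.73822/√1.544969 = 0.594.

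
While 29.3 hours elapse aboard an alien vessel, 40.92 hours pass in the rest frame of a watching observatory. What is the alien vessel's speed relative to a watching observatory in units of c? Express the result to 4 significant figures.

γ = Δt/Δτ = 40.92/29.3 = 1.3966.
β = √(1 − 1/γ²) = √(1 − 0.512691) = √0.487309 = 0.6981.

0.6981c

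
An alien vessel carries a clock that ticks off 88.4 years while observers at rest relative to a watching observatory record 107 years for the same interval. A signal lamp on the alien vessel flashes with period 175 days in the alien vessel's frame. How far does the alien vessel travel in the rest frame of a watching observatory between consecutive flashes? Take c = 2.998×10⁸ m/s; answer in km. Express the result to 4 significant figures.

From Δt = γΔτ: γ = 107/88.4 = 1.21041.
β = √(1 − 1/γ²) = 0.56343. Lab-frame period = γτ = 1.21041×175 days = 211.82 days. Distance = βc × γτ = 0.56343 × 2.998×10⁸ m/s × 18301248 s = 3.0914×10^15 m = 3.091×10^12 km.

3.091×10^12 km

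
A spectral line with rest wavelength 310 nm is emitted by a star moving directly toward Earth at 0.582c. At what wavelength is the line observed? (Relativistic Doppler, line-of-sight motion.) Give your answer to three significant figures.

Relativistic Doppler for wavelength: λ_obs = λ_src · √((1−β)/(1+β)).
With β = 0.582: factor = √(0.418/1.582) = 0.51403.
λ_obs = 310 × 0.51403 = 159 nm.

159 nm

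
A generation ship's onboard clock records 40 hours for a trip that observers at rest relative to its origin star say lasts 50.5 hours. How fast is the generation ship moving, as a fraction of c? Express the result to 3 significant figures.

0.610c

γ = Δt/Δτ = 50.5/40 = 1.2625.
β = √(1 − 1/γ²) = √(1 − 0.627389) = √0.372611 = 0.610.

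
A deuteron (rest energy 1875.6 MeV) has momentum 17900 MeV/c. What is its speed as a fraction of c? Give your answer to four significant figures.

βγ = pc/(mc²) = 17900/1875.6 = 9.5436.
Since γ² = 1 + (βγ)² = 92.0803, γ = √92.0803 = 9.59585, and β = (βγ)/γ = 9.5436/9.59585 = 0.9946.

0.9946c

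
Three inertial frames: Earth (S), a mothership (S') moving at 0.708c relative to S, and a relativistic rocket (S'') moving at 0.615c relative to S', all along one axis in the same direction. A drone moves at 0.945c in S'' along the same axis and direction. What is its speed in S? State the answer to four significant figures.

0.9977c

First combine the drone and relativistic rocket (S''→S'): u₁ = (0.945 + 0.615)/(1 + 0.945×0.615) = 1.56/1.581175 = 0.98661.
Then combine with the mothership (S'→S): u = (0.98661 + 0.708)/(1 + 0.98661×0.708) = 1.69461/1.69851988 = 0.9977.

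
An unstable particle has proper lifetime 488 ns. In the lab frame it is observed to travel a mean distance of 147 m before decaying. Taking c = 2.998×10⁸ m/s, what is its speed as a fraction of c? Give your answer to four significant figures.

0.7088c

Lab distance = (lab lifetime)·v = γτ·βc, so βγ = d/(cτ) = 147.0/(2.998×10⁸ × 4.880×10^-7) = 1.0048.
With βγ = 1.0048: γ² = 1 + (βγ)² = 2.00962, and β = (βγ)/γ = 1.0048/1.41761 = 0.7088.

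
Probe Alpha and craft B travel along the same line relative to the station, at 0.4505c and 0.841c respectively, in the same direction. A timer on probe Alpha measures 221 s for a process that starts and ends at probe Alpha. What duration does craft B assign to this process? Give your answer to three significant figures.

284 s

Speed of probe Alpha in craft B's frame: u = (v_A − v_B)/(1 − v_A v_B/c²) = (0.4505 − 0.841)/(1 − 0.4505×0.841) = −0.3905/0.6211295 = −0.62869; |u| = 0.62869c.
At |u| = 0.62869c, γ = (1 − 0.395251)^(−1/2) = 1.2859.
Probe Alpha's interval is proper; time dilation gives Δt_B = γΔτ = 1.2859 × 221 s = 284 s.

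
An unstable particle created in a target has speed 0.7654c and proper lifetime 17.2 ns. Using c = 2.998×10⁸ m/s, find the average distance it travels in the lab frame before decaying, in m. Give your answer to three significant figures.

Lorentz factor: γ = (1 − 0.58583716)^(−1/2) = 1.5539.
Lab-frame lifetime: Δt = γτ = 1.5539 × 17.2 ns = 26.727 ns.
Distance: d = vΔt = 0.7654 × 2.998×10⁸ m/s × 2.6727×10^-8 s = 6.13 m.

6.13 m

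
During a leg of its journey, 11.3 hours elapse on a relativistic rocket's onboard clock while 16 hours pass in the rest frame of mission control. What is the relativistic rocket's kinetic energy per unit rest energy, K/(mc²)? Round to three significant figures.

From Δt = γΔτ: γ = 16/11.3 = 1.41593.
Since K = (γ−1)mc², K/(mc²) = 1.41593 − 1 = 0.416.

0.416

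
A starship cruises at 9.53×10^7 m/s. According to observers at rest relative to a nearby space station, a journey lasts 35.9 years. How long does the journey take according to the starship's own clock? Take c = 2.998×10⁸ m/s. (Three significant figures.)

β = v/c = (9.53×10^7 m/s)/(2.998×10⁸ m/s) = 0.317879.
Lorentz factor: γ = (1 − 0.1010471)^(−1/2) = 1.0547.
The starship's clock runs slow as seen from a nearby space station, so Δτ = Δt/γ = 35.9/1.0547 = 34.0 years.

34.0 years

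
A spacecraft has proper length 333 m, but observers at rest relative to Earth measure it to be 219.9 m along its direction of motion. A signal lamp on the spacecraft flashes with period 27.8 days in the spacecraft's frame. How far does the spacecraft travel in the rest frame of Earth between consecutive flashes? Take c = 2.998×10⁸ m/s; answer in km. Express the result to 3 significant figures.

8.19×10^11 km

From L = L₀/γ: γ = 333/219.9 = 1.51432.
β = √(1 − 1/γ²) = 0.75095. Lab-frame period = γτ = 1.51432×27.8 days = 42.098 days. Distance = βc × γτ = 0.75095 × 2.998×10⁸ m/s × 3637267.2 s = 8.1888×10^14 m = 8.19×10^11 km.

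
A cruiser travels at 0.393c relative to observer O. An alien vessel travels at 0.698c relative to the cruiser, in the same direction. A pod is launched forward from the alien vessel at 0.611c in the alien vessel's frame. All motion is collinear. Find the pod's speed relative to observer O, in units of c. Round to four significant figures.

0.9633c

Apply u = (u'+v)/(1+u'v) twice. Pod in the cruiser frame: (0.611+0.698)/(1+0.611·0.698) = 1.309/1.426478 = 0.91764c.
That velocity, transformed to the rest frame of observer O: (0.91764+0.393)/(1+0.91764·0.393) = 1.31064/1.36063252 = 0.96326c.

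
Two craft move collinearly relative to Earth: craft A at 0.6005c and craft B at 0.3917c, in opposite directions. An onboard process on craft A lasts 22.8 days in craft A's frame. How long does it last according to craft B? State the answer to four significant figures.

The velocity of craft A relative to craft B is (0.6005 + 0.3917)c / (1 + 0.6005×0.3917) = 0.80326c; relative speed 0.80326c.
At |u| = 0.80326c, γ = (1 − 0.645227)^(−1/2) = 1.6789.
The clock on craft A records proper time, so craft B measures Δt = γΔτ = 1.6789 × 22.8 = 38.28 days.

38.28 days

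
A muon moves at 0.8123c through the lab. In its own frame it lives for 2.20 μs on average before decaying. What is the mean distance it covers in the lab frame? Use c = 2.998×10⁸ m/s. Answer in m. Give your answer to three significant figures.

With β = 0.8123, γ = 1/√(1 − 0.8123²) = 1/√0.34016871 = 1.7146.
Lab-frame lifetime: Δt = γτ = 1.7146 × 2.20 μs = 3.7721 μs.
Distance: d = vΔt = 0.8123 × 2.998×10⁸ m/s × 3.7721×10^-6 s = 919 m.

919 m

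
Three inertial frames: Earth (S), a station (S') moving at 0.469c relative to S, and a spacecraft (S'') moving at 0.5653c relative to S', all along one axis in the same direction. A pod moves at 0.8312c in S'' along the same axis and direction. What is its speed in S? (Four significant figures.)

0.9817c

Compose velocities in two stages. Stage 1 (into S'): u₁ = (0.8312+0.5653)/(1+0.8312×0.5653) = 0.95008.
Stage 2 (into S): u = (0.95008+0.469)/(1+0.95008×0.469) = 0.98166, so the speed is 0.9817c.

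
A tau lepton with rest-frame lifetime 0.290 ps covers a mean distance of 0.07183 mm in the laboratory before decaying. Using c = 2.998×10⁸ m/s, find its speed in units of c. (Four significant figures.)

Let x = d/(cτ) = 7.183×10^-5 m / (2.998×10⁸ m/s × 2.900×10^-13 s) = 0.82618. Since d = βγcτ, x = βγ = β/√(1−β²).
Solving: β² = x²/(1+x²) = 0.682573/1.682573 = 0.405672, so β = 0.6369.

0.6369c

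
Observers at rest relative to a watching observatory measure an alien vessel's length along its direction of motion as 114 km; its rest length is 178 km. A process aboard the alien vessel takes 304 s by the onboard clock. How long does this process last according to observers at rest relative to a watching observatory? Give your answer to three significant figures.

Length contraction gives γ = L₀/L = 178/114 = 1.5614.
The same γ dilates the second interval: 1.5614 × 304 s = 475 s.

475 s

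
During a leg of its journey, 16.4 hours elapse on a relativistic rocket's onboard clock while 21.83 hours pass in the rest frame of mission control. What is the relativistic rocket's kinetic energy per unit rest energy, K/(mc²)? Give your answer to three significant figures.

0.331

The time-dilation ratio gives γ = 21.83/16.4 = 1.3311.
Since K = (γ−1)mc², K/(mc²) = 1.3311 − 1 = 0.331.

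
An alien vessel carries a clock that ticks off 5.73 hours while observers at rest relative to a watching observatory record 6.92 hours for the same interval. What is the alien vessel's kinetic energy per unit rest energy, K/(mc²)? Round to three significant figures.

The time-dilation ratio gives γ = 6.92/5.73 = 1.20768.
Since K = (γ−1)mc², K/(mc²) = 1.20768 − 1 = 0.208.

0.208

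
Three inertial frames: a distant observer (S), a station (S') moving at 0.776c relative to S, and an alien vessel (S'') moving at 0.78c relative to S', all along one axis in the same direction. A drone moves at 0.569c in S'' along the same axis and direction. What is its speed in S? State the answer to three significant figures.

Compose velocities in two stages. Stage 1 (into S'): u₁ = (0.569+0.78)/(1+0.569×0.78) = 0.93433.
Stage 2 (into S): u = (0.93433+0.776)/(1+0.93433×0.776) = 0.99147, so the speed is 0.991c.

0.991c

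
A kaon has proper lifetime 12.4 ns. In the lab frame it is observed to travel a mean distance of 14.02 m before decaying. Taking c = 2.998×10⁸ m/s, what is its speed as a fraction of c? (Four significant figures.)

0.9666c

Let x = d/(cτ) = 14.02 m / (2.998×10⁸ m/s × 1.240×10^-8 s) = 3.7713. Since d = βγcτ, x = βγ = β/√(1−β²).
Solving: β² = x²/(1+x²) = 14.2227/15.2227 = 0.934309, so β = 0.9666.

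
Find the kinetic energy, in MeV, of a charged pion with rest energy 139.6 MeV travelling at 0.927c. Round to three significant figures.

233 MeV

Lorentz factor: γ = (1 − 0.859329)^(−1/2) = 2.6662.
Kinetic energy: K = (γ − 1)mc² = (2.6662 − 1) × 139.6 MeV = 1.6662 × 139.6 = 233 MeV.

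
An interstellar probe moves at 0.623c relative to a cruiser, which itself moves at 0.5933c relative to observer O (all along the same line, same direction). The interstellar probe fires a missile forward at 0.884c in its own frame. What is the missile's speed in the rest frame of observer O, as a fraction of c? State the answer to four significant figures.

Apply u = (u'+v)/(1+u'v) twice. Missile in the cruiser frame: (0.884+0.623)/(1+0.884·0.623) = 1.507/1.550732 = 0.9718c.
That velocity, transformed to the rest frame of observer O: (0.9718+0.5933)/(1+0.9718·0.5933) = 1.5651/1.57656894 = 0.99273c.

0.9927c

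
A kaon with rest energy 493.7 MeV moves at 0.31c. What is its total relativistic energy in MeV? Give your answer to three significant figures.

519 MeV

With β = 0.31, γ = 1/√(1 − 0.31²) = 1/√0.9039 = 1.0518.
Total energy: E = γmc² = 1.0518 × 493.7 MeV = 519 MeV.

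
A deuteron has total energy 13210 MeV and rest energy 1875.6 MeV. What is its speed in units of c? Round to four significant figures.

γ = E/(mc²) = 13210/1875.6 = 7.0431.
β = √(1 − 1/γ²) = √(1 − 0.0201592) = √0.9798408 = 0.9899.

0.9899c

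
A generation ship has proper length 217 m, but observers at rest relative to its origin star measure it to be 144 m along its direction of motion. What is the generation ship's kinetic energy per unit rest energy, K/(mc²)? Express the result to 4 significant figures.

0.5069

γ = L₀/L = 217/144 = 1.50694.
Since K = (γ−1)mc², K/(mc²) = 1.50694 − 1 = 0.5069.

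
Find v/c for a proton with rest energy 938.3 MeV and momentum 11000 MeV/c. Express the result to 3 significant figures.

pc/(mc²) = 11000/938.3 = 11.723 = βγ = β/√(1−β²).
So β² = x²/(1 + x²) with x = 11.723: x² = 137.429, β² = 137.429/138.429 = 0.992776, β = 0.996.

0.996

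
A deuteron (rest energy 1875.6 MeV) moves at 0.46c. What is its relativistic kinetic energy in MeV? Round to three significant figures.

237 MeV

With β = 0.46, γ = 1/√(1 − 0.46²) = 1/√0.7884 = 1.12623.
Kinetic energy: K = (γ − 1)mc² = (1.12623 − 1) × 1875.6 MeV = 0.12623 × 1875.6 = 237 MeV.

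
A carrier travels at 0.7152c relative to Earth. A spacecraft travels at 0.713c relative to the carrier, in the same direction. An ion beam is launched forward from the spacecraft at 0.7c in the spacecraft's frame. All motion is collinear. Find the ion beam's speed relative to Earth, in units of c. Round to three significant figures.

Apply u = (u'+v)/(1+u'v) twice. Ion beam in the carrier frame: (0.7+0.713)/(1+0.7·0.713) = 1.413/1.4991 = 0.94257c.
That velocity, transformed to the rest frame of Earth: (0.94257+0.7152)/(1+0.94257·0.7152) = 1.65777/1.674126064 = 0.99023c.

0.990c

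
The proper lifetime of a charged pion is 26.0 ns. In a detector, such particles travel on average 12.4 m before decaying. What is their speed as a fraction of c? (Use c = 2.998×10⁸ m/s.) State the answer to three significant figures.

0.847c

Let x = d/(cτ) = 12.40 m / (2.998×10⁸ m/s × 2.600×10^-8 s) = 1.5908. Since d = βγcτ, x = βγ = β/√(1−β²).
Solving: β² = x²/(1+x²) = 2.53064/3.53064 = 0.716765, so β = 0.847.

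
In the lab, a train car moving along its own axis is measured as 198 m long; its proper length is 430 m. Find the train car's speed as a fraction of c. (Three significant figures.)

0.888c

Length contraction gives γ = L₀/L = 430/198 = 2.1717.
β = √(1 − 1/γ²) = √0.787969 = 0.888.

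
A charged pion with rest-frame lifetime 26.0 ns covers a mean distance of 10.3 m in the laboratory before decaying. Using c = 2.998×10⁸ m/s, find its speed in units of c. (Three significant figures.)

Lab distance = (lab lifetime)·v = γτ·βc, so βγ = d/(cτ) = 10.30/(2.998×10⁸ × 2.600×10^-8) = 1.3214.
With βγ = 1.3214: γ² = 1 + (βγ)² = 2.7461, and β = (βγ)/γ = 1.3214/1.65714 = 0.797.

0.797c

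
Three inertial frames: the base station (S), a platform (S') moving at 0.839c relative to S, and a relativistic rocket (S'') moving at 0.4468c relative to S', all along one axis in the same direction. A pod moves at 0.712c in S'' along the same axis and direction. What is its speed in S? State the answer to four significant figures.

Apply u = (u'+v)/(1+u'v) twice. Pod in the platform frame: (0.712+0.4468)/(1+0.712·0.4468) = 1.1588/1.3181216 = 0.87913c.
That velocity, transformed to the rest frame of the base station: (0.87913+0.839)/(1+0.87913·0.839) = 1.71813/1.73759007 = 0.9888c.

0.9888c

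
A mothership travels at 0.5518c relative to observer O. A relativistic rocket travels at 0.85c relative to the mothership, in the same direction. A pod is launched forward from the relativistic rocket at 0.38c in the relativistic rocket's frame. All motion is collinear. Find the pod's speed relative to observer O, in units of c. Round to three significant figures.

0.979c

First combine the pod and relativistic rocket (S''→S'): u₁ = (0.38 + 0.85)/(1 + 0.38×0.85) = 1.23/1.323 = 0.92971.
Then combine with the mothership (S'→S): u = (0.92971 + 0.5518)/(1 + 0.92971×0.5518) = 1.48151/1.513013978 = 0.97918.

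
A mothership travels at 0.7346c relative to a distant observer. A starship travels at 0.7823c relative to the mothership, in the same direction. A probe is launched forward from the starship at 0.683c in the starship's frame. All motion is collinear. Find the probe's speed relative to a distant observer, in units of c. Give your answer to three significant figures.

Compose velocities in two stages. Stage 1 (into S'): u₁ = (0.683+0.7823)/(1+0.683×0.7823) = 0.95502.
Stage 2 (into S): u = (0.95502+0.7346)/(1+0.95502×0.7346) = 0.99298, so the speed is 0.993c.

0.993c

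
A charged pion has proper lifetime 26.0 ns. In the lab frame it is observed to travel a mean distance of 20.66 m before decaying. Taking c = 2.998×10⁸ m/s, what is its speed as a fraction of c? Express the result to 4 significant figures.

Lab distance = (lab lifetime)·v = γτ·βc, so βγ = d/(cτ) = 20.66/(2.998×10⁸ × 2.600×10^-8) = 2.6505.
With βγ = 2.6505: γ² = 1 + (βγ)² = 8.02515, and β = (βγ)/γ = 2.6505/2.83287 = 0.9356.

0.9356c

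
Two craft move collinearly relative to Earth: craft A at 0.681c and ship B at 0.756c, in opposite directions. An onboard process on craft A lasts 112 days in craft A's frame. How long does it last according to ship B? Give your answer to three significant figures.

The velocity of craft A relative to ship B is (0.681 + 0.756)c / (1 + 0.681×0.756) = 0.94862c; relative speed 0.94862c.
At |u| = 0.94862c, γ = (1 − 0.89988)^(−1/2) = 3.1604.
The clock on craft A records proper time, so ship B measures Δt = γΔτ = 3.1604 × 112 = 354 days.

354 days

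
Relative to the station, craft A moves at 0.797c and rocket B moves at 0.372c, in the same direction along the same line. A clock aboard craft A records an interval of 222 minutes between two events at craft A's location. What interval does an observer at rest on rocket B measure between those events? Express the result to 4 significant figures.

The velocity of craft A relative to rocket B is (0.797 − 0.372)c / (1 − 0.797×0.372) = 0.60411c; relative speed 0.60411c.
At |u| = 0.60411c, γ = (1 − 0.364949)^(−1/2) = 1.2549.
Craft A's interval is proper; time dilation gives Δt_B = γΔτ = 1.2549 × 222 minutes = 278.6 minutes.

278.6 minutes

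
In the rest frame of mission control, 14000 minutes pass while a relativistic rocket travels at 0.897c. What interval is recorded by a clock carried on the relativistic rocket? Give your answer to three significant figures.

6190 minutes

With β = 0.897, γ = 1/√(1 − 0.897²) = 1/√0.195391 = 2.2623.
The moving clock records proper time: Δτ = Δt/γ = 14000/2.2623 = 6190 minutes.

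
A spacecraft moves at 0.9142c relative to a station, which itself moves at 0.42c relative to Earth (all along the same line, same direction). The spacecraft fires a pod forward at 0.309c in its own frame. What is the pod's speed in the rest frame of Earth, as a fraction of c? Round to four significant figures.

Compose velocities in two stages. Stage 1 (into S'): u₁ = (0.309+0.9142)/(1+0.309×0.9142) = 0.95377.
Stage 2 (into S): u = (0.95377+0.42)/(1+0.95377×0.42) = 0.98086, so the speed is 0.9809c.

0.9809c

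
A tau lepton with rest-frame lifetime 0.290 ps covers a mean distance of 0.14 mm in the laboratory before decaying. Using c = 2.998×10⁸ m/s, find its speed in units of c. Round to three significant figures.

0.850c

Lab distance = (lab lifetime)·v = γτ·βc, so βγ = d/(cτ) = 1.400×10^-4/(2.998×10⁸ × 2.900×10^-13) = 1.6103.
With βγ = 1.6103: γ² = 1 + (βγ)² = 3.59307, and β = (βγ)/γ = 1.6103/1.89554 = 0.850.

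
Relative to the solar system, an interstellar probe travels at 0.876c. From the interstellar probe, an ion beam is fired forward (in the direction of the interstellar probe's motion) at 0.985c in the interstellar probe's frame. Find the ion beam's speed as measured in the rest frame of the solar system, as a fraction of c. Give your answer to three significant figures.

Relativistic velocity addition: u = (u' + v)/(1 + u'v/c²), with u' = 0.985c and v = 0.876c.
Numerator: 0.985 + 0.876 = 1.861. Denominator: 1 + (0.985)(0.876) = 1.86286.
u = 1.861/1.86286 = 0.999, so the speed is 0.999c.

0.999c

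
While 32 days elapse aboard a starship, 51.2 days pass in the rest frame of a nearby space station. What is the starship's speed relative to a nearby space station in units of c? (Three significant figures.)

0.781c

γ = Δt/Δτ = 51.2/32 = 1.6.
β = √(1 − 1/γ²) = √(1 − 0.390625) = √0.609375 = 0.781.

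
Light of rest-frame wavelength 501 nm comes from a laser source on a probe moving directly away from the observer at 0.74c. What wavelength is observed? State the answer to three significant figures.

1300 nm

Relativistic Doppler for wavelength: λ_obs = λ_src · √((1+β)/(1−β)).
With β = 0.74: factor = √(1.74/0.26) = 2.5869.
λ_obs = 501 × 2.5869 = 1300 nm.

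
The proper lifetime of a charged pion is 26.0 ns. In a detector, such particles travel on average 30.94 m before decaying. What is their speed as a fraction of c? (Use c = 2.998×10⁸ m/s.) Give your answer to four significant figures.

0.9697c

d = βγcτ ⇒ βγ = d/(cτ) = 30.94 m / (7.7948 m) = 3.9693.
β = (βγ)/√(1+(βγ)²) = 3.9693/√16.7553 = 0.9697.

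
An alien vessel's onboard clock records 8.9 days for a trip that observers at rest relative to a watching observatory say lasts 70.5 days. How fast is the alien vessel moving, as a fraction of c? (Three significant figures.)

0.992c

γ = Δt/Δτ = 70.5/8.9 = 7.9213.
β = √(1 − 1/γ²) = √(1 − 0.015937) = √0.984063 = 0.992.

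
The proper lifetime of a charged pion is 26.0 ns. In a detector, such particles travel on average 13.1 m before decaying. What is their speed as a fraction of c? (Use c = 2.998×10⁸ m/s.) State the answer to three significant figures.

0.859c

d = βγcτ ⇒ βγ = d/(cτ) = 13.10 m / (7.7948 m) = 1.6806.
β = (βγ)/√(1+(βγ)²) = 1.6806/√3.82442 = 0.859.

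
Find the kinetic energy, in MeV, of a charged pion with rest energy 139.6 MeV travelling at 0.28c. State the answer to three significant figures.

With β = 0.28, γ = 1/√(1 − 0.28²) = 1/√0.9216 = 1.041667.
Kinetic energy: K = (γ − 1)mc² = (1.041667 − 1) × 139.6 MeV = 0.041667 × 139.6 = 5.82 MeV.

5.82 MeV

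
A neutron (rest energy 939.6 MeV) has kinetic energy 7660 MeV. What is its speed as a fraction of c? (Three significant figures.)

0.994c

K = (γ−1)mc², so γ = 1 + 7660/939.6 = 9.1524.
Then v/c = √(1 − γ⁻²) = √(1 − 0.011938) = √0.988062 = 0.994.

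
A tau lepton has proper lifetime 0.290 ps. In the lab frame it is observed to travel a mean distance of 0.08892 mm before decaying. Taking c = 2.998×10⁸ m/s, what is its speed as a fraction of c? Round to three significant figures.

0.715c

Let x = d/(cτ) = 8.892×10^-5 m / (2.998×10⁸ m/s × 2.900×10^-13 s) = 1.0228. Since d = βγcτ, x = βγ = β/√(1−β²).
Solving: β² = x²/(1+x²) = 1.04612/2.04612 = 0.51127, so β = 0.715.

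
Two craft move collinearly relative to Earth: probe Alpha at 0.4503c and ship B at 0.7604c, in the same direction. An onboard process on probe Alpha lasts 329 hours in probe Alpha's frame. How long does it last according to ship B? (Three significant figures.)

Speed of probe Alpha in ship B's frame: u = (v_A − v_B)/(1 − v_A v_B/c²) = (0.4503 − 0.7604)/(1 − 0.4503×0.7604) = −0.3101/0.65759188 = −0.47157; |u| = 0.47157c.
γ for this relative speed: γ = 1/√(1 − 0.222378) = 1.134.
The clock on probe Alpha records proper time, so ship B measures Δt = γΔτ = 1.134 × 329 = 373 hours.

373 hours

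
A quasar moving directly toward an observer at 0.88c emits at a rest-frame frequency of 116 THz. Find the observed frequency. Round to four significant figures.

459.1 THz

Relativistic Doppler (source moving toward): f_obs = f_src · √((1+β)/(1−β)).
With β = 0.88: factor = √(1.88/0.12) = 3.9581.
f_obs = 116 × 3.9581 = 459.1 THz.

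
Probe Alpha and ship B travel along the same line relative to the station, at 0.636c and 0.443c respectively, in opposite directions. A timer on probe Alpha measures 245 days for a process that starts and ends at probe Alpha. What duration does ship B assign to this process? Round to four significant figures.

453.9 days

Speed of probe Alpha in ship B's frame: u = (v_A + v_B)/(1 + v_A v_B/c²) = (0.636 + 0.443)/(1 + 0.636×0.443) = 1.079/1.281748 = 0.84182; |u| = 0.84182c.
At |u| = 0.84182c, γ = (1 − 0.708661)^(−1/2) = 1.8527.
Probe Alpha's interval is proper; time dilation gives Δt_B = γΔτ = 1.8527 × 245 days = 453.9 days.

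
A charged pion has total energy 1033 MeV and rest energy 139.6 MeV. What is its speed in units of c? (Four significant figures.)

γ = E/(mc²) = 1033/139.6 = 7.3997.
β = √(1 − 1/γ²) = √(1 − 0.018263) = √0.981737 = 0.9908.

0.9908c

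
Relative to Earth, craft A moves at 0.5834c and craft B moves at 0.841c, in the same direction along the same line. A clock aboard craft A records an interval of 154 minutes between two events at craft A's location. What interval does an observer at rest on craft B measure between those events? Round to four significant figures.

178.5 minutes

Speed of craft A in craft B's frame: u = (v_A − v_B)/(1 − v_A v_B/c²) = (0.5834 − 0.841)/(1 − 0.5834×0.841) = −0.2576/0.5093606 = −0.50573; |u| = 0.50573c.
At |u| = 0.50573c, γ = (1 − 0.255763)^(−1/2) = 1.1592.
Craft A's interval is proper; time dilation gives Δt_B = γΔτ = 1.1592 × 154 minutes = 178.5 minutes.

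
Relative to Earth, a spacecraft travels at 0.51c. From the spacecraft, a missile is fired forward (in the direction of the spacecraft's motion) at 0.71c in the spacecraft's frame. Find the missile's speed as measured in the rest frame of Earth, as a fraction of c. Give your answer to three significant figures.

Relativistic velocity addition: u = (u' + v)/(1 + u'v/c²), with u' = 0.71c and v = 0.51c.
Numerator: 0.71 + 0.51 = 1.22. Denominator: 1 + (0.71)(0.51) = 1.3621.
u = 1.22/1.3621 = 0.89568, so the speed is 0.896c.

0.896c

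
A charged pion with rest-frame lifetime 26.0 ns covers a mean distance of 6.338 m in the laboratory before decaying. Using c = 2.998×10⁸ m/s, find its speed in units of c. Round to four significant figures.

Lab distance = (lab lifetime)·v = γτ·βc, so βγ = d/(cτ) = 6.338/(2.998×10⁸ × 2.600×10^-8) = 0.81311.
With βγ = 0.81311: γ² = 1 + (βγ)² = 1.661148, and β = (βγ)/γ = 0.81311/1.28886 = 0.6309.

0.6309c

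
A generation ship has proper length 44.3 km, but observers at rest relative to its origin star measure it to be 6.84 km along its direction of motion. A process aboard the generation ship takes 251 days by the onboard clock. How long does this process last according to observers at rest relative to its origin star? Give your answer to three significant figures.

γ = L₀/L = 44.3/6.84 = 6.47661.
The same γ dilates the second interval: 6.47661 × 251 days = 1630 days.

1630 days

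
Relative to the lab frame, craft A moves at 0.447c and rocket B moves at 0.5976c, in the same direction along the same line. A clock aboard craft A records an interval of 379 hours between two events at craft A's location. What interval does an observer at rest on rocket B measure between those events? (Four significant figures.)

Transform craft A's velocity into rocket B's frame: (0.447 − 0.5976)/(1 − 0.447·0.5976) = −0.1506/0.7328728, so the relative speed is 0.20549c.
At |u| = 0.20549c, γ = (1 − 0.0422261)^(−1/2) = 1.0218.
The clock on craft A records proper time, so rocket B measures Δt = γΔτ = 1.0218 × 379 = 387.3 hours.

387.3 hours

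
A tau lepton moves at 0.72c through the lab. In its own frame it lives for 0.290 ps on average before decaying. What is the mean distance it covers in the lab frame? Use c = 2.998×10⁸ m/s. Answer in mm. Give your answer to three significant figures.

γ = 1/√(1 − β²) = 1/√(1 − 0.5184) = 1/√0.4816 = 1/0.693974 = 1.441.
Lab-frame lifetime: Δt = γτ = 1.441 × 0.290 ps = 0.41789 ps.
Distance: d = vΔt = 0.72 × 2.998×10⁸ m/s × 4.1789×10^-13 s = 9.02×10^-5 m = 0.0902 mm.

0.0902 mm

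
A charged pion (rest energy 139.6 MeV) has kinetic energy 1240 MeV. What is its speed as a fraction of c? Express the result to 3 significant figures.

0.995c

γ = 1 + K/(mc²) = 1 + 1240/139.6 = 9.8825.
β = √(1 − 1/γ²) = √(1 − 0.0102392) = √0.9897608 = 0.995.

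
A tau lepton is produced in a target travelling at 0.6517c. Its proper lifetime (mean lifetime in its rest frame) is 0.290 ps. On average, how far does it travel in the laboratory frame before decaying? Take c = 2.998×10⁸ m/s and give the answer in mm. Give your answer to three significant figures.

0.0747 mm

β² = 0.42471289, so γ = 1/√0.57528711 = 1.3184.
Lab-frame lifetime: Δt = γτ = 1.3184 × 0.290 ps = 0.38234 ps.
Distance: d = vΔt = 0.6517 × 2.998×10⁸ m/s × 3.8234×10^-13 s = 7.47×10^-5 m = 0.0747 mm.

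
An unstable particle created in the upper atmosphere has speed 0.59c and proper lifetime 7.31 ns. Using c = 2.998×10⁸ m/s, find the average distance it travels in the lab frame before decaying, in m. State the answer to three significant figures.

γ = 1/√(1 − β²) = 1/√(1 − 0.3481) = 1/√0.6519 = 1/0.807403 = 1.2385.
Lab-frame lifetime: Δt = γτ = 1.2385 × 7.31 ns = 9.0534 ns.
Distance: d = vΔt = 0.59 × 2.998×10⁸ m/s × 9.0534×10^-9 s = 1.60 m.

1.60 m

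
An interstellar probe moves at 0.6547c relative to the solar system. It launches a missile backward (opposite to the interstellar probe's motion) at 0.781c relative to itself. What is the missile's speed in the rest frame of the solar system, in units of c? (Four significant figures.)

In units of c, u = (u' + v)/(1 + u'v) with u' = −0.781 and v = 0.6547.
Numerator: −0.781 + 0.6547 = −0.1263. Denominator: 1 + (−0.781)(0.6547) = 0.4886793.
u = −0.1263/0.4886793 = −0.25845, so the speed is 0.2585c.

0.2585c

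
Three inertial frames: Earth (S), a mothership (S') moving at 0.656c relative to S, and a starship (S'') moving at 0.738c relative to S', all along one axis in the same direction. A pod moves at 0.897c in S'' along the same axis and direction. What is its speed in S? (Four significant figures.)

0.9966c

First combine the pod and starship (S''→S'): u₁ = (0.897 + 0.738)/(1 + 0.897×0.738) = 1.635/1.661986 = 0.98376.
Then combine with the mothership (S'→S): u = (0.98376 + 0.656)/(1 + 0.98376×0.656) = 1.63976/1.64534656 = 0.9966.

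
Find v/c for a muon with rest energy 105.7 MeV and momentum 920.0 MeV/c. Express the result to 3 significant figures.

βγ = pc/(mc²) = 920.0/105.7 = 8.7039.
Since γ² = 1 + (βγ)² = 76.7579, γ = √76.7579 = 8.76116, and β = (βγ)/γ = 8.7039/8.76116 = 0.993.

0.993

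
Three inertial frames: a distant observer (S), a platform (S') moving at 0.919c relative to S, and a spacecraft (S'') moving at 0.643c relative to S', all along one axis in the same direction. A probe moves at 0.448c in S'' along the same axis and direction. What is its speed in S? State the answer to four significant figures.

0.9930c

Compose velocities in two stages. Stage 1 (into S'): u₁ = (0.448+0.643)/(1+0.448×0.643) = 0.84701.
Stage 2 (into S): u = (0.84701+0.919)/(1+0.84701×0.919) = 0.99303, so the speed is 0.9930c.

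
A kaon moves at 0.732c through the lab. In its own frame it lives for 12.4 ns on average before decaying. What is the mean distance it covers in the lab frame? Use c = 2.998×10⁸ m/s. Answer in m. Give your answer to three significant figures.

γ = 1/√(1 − β²) = 1/√(1 − 0.535824) = 1/√0.464176 = 1/0.681305 = 1.4678.
Lab-frame lifetime: Δt = γτ = 1.4678 × 12.4 ns = 18.201 ns.
Distance: d = vΔt = 0.732 × 2.998×10⁸ m/s × 1.8201×10^-8 s = 3.99 m.

3.99 m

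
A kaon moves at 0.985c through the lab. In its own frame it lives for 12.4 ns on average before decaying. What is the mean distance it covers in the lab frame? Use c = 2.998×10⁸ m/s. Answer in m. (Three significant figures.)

21.2 m

γ = 1/√(1 − β²) = 1/√(1 − 0.970225) = 1/√0.029775 = 1/0.172554 = 5.7953.
Lab-frame lifetime: Δt = γτ = 5.7953 × 12.4 ns = 71.862 ns.
Distance: d = vΔt = 0.985 × 2.998×10⁸ m/s × 7.1862×10^-8 s = 21.2 m.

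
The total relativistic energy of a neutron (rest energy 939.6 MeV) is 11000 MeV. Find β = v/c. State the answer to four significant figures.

Total energy E = γmc² gives γ = 11000/939.6 = 11.707.
Hence β = √(1 − 1/γ²) = √(1 − 0.0072964) = √0.9927036 = 0.9963.

0.9963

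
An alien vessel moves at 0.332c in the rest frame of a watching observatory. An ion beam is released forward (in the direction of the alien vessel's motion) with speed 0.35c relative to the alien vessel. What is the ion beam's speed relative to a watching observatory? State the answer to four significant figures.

Relativistic velocity addition: u = (u' + v)/(1 + u'v/c²), with u' = 0.35c and v = 0.332c.
Numerator: 0.35 + 0.332 = 0.682. Denominator: 1 + (0.35)(0.332) = 1.1162.
u = 0.682/1.1162 = 0.611, so the speed is 0.6110c.

0.6110c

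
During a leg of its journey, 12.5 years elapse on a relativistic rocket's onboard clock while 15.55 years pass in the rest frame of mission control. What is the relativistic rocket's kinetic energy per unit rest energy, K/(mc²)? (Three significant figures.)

γ = Δt/Δτ = 15.55/12.5 = 1.244.
Since K = (γ−1)mc², K/(mc²) = 1.244 − 1 = 0.244.

0.244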